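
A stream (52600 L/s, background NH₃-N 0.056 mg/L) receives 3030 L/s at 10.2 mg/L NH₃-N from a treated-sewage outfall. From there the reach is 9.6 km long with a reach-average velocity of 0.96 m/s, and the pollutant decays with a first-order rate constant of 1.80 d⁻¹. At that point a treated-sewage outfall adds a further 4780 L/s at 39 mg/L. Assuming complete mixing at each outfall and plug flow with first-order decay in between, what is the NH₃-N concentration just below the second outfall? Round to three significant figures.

3.54 mg/L

After mixing, C = (52600·0.05600 + 3030·10.20) / 55630 = 33850/55630 = 0.6085 mg/L; combined flow 55630 L/s.
Travel time t = 9.6·1000 / 0.96 = 10000 s = 2.778 h.
First-order decay: C = 0.6085·exp(−k·t) = 0.6085·0.8119 = 0.4941 mg/L.
Second outfall: C = (55630·0.4941 + 4780·39.00)/60410 = 3.541 mg/L.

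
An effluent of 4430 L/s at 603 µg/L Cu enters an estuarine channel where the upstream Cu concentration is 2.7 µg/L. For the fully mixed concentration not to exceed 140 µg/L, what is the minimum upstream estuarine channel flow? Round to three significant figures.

Set C_mix = 140: (Q·2.700 + 4430·603.0) / (Q + 4430) = 140
→ Q = 4430·(603.0 − 140)/(140 − 2.700) = 14940 L/s.

14900 L/s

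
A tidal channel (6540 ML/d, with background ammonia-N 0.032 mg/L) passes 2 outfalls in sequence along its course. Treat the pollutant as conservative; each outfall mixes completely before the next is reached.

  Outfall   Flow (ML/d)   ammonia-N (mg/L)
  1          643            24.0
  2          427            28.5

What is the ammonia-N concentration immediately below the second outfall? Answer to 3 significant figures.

3.65 mg/L

After outfall 1: Q = 6540 + 643.0 = 7183 ML/d; C = (6540·0.03200 + 643.0·24.00)/7183 = 2.178 mg/L.
After outfall 2: Q = 7183 + 427.0 = 7610 ML/d; C = (7183·2.178 + 427.0·28.50)/7610 = 3.655 mg/L.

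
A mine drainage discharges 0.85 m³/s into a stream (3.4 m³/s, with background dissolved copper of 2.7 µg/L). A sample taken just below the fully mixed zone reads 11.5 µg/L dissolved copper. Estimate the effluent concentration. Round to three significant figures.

Mass balance: 3.400·2.700 + 0.8500·Cₑ = 4.250·11.50
→ Cₑ = (4.250·11.50 − 3.400·2.700) / 0.8500 = 46.70 µg/L.

46.7 µg/L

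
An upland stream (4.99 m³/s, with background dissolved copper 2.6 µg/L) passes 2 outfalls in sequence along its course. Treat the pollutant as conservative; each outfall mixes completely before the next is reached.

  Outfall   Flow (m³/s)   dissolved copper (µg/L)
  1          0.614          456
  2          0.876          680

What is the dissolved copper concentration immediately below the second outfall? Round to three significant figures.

Outfall 1: combined Q = 5.604 m³/s; C = (4.990·2.600 + 0.6140·456.0)/5.604 = 52.28 µg/L.
Outfall 2: combined Q = 6.480 m³/s; C = (5.604·52.28 + 0.8760·680.0)/6.480 = 137.1 µg/L.

137 µg/L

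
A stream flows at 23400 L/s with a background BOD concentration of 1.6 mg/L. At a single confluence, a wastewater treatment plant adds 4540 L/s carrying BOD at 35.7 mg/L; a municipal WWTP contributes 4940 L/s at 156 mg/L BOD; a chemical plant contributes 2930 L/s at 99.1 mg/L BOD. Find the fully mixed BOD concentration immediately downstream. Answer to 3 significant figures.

Mixed concentration C = ΣQC/ΣQ = (23400·1.600 + 4540·35.70 + 4940·156.0 + 2930·99.10) / 35810 = 1261000/35810 = 35.20 mg/L.

35.2 mg/L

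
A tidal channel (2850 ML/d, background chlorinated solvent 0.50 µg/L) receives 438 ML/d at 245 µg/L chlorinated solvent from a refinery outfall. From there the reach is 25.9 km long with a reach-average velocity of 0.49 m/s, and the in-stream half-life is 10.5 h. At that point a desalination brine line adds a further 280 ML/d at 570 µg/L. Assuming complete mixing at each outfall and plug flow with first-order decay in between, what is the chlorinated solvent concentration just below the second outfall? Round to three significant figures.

56.3 µg/L

Mass balance: C = (2850·0.5000 + 438.0·245.0) / 3288 = 108700/3288 = 33.07 µg/L; combined flow 3288 ML/d.
Travel time t = 25.9·1000 / 0.49 = 52860 s = 14.68 h.
Half-life 10.5 h → k = ln 2 / 10.5 = 0.06601 h⁻¹ = 1.584 d⁻¹.
First-order decay: C = 33.07·exp(−k·t) = 33.07·0.3794 = 12.55 µg/L.
At the second outfall, C = (3288·12.55 + 280.0·570.0) / (3288 + 280.0) = 56.29 µg/L.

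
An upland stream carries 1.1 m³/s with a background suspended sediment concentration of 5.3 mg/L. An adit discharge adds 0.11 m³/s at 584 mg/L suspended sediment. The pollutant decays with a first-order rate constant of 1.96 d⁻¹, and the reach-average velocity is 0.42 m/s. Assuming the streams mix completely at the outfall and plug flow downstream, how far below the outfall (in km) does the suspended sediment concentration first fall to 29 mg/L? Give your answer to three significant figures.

12.8 km

Mass balance: C = (1.100·5.300 + 0.1100·584.0) / 1.210 = 70.07/1.210 = 57.91 mg/L.
Set 57.91·exp(−k·t) = 29 → t = ln(57.91/29)/k = 30490 s = 8.468 h.
Distance = v·t = 0.42·30490 = 12800 m = 12.80 km.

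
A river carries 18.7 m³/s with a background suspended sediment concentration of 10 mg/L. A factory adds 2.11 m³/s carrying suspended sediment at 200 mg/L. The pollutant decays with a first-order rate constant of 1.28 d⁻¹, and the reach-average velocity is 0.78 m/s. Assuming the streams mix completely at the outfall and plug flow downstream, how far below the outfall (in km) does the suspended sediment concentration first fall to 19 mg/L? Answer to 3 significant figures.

22.7 km

Conservation of mass: C = (18.70·10.00 + 2.110·200.0) / 20.81 = 609.0/20.81 = 29.26 mg/L.
Set 29.26·exp(−k·t) = 19 → t = ln(29.26/19)/k = 29160 s = 8.099 h.
Distance = v·t = 0.78·29160 = 22740 m = 22.74 km.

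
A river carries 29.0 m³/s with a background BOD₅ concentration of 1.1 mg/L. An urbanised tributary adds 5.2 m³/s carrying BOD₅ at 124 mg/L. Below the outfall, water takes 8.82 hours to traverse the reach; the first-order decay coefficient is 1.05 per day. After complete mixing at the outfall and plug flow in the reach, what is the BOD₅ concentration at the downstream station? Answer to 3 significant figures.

13.5 mg/L

Mixed concentration C = ΣQC/ΣQ = (29.00·1.100 + 5.200·124.0) / 34.20 = 676.7/34.20 = 19.79 mg/L.
Decay over the reach: 19.79·exp(−kt) = 19.79·0.6799 = 13.45 mg/L.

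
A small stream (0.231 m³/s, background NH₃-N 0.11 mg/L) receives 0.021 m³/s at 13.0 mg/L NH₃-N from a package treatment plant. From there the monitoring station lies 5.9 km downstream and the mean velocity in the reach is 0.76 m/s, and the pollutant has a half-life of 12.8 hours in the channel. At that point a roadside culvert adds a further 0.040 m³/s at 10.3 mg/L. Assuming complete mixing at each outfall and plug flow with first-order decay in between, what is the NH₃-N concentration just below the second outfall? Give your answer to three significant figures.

2.32 mg/L

After mixing, C = (0.2310·0.1100 + 0.02100·13.00) / 0.2520 = 0.2984/0.2520 = 1.184 mg/L; combined flow 0.2520 m³/s.
Travel time t = 5.9·1000 / 0.76 = 7763 s = 2.156 h.
Half-life 12.8 h → k = ln 2 / 12.8 = 0.05415 h⁻¹ = 1.300 d⁻¹.
After decay, C = 1.184 × e^(−kt) = 1.184 × 0.8898 = 1.054 mg/L.
Second outfall: C = (0.2520·1.054 + 0.04000·10.30)/0.2920 = 2.320 mg/L.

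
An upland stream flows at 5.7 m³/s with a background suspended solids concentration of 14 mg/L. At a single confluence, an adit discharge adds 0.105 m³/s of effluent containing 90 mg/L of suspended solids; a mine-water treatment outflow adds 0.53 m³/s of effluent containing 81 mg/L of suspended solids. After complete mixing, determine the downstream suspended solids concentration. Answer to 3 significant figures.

20.9 mg/L

Flow-weighted average: C = (5.700·14.00 + 0.1050·90.00 + 0.5300·81.00) / 6.335 = 132.2/6.335 = 20.87 mg/L.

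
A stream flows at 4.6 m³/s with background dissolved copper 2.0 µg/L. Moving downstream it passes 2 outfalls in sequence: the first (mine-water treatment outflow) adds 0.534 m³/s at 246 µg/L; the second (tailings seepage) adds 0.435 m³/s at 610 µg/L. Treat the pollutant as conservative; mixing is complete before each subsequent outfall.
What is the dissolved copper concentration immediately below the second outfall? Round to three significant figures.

Below outfall 1: Q → 5.134 m³/s, C = (4.600·2.000 + 0.5340·246.0)/5.134 = 27.38 µg/L.
Below outfall 2: Q → 5.569 m³/s, C = (5.134·27.38 + 0.4350·610.0)/5.569 = 72.89 µg/L.

72.9 µg/L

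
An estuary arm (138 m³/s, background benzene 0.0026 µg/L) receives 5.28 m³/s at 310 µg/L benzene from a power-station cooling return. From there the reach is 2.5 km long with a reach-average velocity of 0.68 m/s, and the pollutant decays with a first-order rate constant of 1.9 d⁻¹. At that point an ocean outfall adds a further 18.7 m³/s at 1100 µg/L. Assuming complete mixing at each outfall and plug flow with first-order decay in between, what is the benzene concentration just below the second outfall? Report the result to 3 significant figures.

After mixing, C = (138.0·0.002600 + 5.280·310.0) / 143.3 = 1637/143.3 = 11.43 µg/L; combined flow 143.3 m³/s.
Travel time t = 2.5·1000 / 0.68 = 3676 s = 1.021 h.
After decay, C = 11.43 × e^(−kt) = 11.43 × 0.9223 = 10.54 µg/L.
Second outfall: C = (143.3·10.54 + 18.70·1100)/162.0 = 136.3 µg/L.

136 µg/L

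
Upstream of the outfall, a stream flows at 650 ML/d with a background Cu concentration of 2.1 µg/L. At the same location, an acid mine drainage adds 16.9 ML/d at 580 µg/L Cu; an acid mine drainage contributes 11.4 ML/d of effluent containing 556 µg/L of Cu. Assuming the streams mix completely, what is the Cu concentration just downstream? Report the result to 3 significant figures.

After mixing, C = (650.0·2.100 + 16.90·580.0 + 11.40·556.0) / 678.3 = 17510/678.3 = 25.81 µg/L.

25.8 µg/L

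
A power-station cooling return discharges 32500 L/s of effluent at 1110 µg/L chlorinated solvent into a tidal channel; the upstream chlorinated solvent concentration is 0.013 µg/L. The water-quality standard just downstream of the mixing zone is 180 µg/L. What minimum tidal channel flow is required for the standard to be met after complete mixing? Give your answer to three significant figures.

Set C_mix = 180: (Q·0.01300 + 32500·1110) / (Q + 32500) = 180
→ Q = 32500·(1110 − 180)/(180 − 0.01300) = 167900 L/s.

168000 L/s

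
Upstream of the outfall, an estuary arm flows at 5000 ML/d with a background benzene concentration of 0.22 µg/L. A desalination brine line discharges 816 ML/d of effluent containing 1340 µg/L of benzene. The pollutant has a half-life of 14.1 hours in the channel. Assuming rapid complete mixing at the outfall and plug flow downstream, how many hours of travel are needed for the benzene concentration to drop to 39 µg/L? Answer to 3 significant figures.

32.0 h

Conservation of mass: C = (5000·0.2200 + 816.0·1340) / 5816 = 1095000/5816 = 188.2 µg/L.
Half-life 14.1 h → k = ln 2 / 14.1 = 0.04916 h⁻¹ = 1.180 d⁻¹.
188.2·exp(−k·t) = 39 → t = ln(188.2/39)/k = 115300 s = 32.02 h.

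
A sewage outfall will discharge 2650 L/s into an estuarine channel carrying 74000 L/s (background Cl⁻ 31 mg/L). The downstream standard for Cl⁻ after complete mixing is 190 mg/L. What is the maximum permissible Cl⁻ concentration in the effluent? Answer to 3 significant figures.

4630 mg/L

At the limit, (Qr·Cr + Qe·Cₑ)/(Qr + Qe) = 190:
Cₑ = (76650·190 − 74000·31.00) / 2650 = 4630 mg/L.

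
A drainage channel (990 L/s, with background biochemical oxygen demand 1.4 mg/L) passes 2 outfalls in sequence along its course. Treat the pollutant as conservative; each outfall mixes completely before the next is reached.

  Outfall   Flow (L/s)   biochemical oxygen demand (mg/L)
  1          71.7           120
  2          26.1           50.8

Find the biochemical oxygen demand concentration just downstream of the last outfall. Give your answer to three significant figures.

10.4 mg/L

Outfall 1: combined Q = 1062 L/s; C = (990.0·1.400 + 71.70·120.0)/1062 = 9.409 mg/L.
Outfall 2: combined Q = 1088 L/s; C = (1062·9.409 + 26.10·50.80)/1088 = 10.40 mg/L.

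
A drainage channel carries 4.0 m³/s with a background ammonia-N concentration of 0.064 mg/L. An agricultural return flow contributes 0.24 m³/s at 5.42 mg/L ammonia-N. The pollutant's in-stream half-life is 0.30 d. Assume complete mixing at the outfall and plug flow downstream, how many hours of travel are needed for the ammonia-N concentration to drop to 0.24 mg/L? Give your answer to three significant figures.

Conservation of mass: C = (4.000·0.06400 + 0.2400·5.420) / 4.240 = 1.557/4.240 = 0.3672 mg/L.
Half-life 0.30 d → k = ln 2 / 0.30 = 2.310 d⁻¹.
0.3672·exp(−k·t) = 0.24 → t = ln(0.3672/0.24)/k = 15900 s = 4.417 h.

4.42 h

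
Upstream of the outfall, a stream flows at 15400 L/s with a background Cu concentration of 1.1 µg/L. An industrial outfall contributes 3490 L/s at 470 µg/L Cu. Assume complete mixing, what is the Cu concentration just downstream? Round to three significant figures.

87.7 µg/L

Mixed concentration C = ΣQC/ΣQ = (15400·1.100 + 3490·470.0) / 18890 = 1657000/18890 = 87.73 µg/L.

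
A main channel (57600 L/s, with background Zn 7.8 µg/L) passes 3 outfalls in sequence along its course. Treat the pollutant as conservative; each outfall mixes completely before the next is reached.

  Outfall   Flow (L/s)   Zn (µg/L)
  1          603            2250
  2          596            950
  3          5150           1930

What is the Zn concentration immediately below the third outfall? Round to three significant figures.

193 µg/L

Below outfall 1: Q → 58200 L/s, C = (57600·7.800 + 603.0·2250)/58200 = 31.03 µg/L.
Below outfall 2: Q → 58800 L/s, C = (58200·31.03 + 596.0·950.0)/58800 = 40.34 µg/L.
Below outfall 3: Q → 63950 L/s, C = (58800·40.34 + 5150·1930)/63950 = 192.5 µg/L.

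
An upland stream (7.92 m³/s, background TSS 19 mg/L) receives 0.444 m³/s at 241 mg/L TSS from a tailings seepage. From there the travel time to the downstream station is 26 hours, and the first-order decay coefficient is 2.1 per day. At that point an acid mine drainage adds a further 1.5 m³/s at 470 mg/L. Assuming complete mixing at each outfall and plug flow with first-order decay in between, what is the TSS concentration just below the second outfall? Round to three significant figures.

After mixing, C = (7.920·19.00 + 0.4440·241.0) / 8.364 = 257.5/8.364 = 30.78 mg/L; combined flow 8.364 m³/s.
After decay, C = 30.78 × e^(−kt) = 30.78 × 0.1028 = 3.165 mg/L.
At the second outfall, C = (8.364·3.165 + 1.500·470.0) / (8.364 + 1.500) = 74.16 mg/L.

74.2 mg/L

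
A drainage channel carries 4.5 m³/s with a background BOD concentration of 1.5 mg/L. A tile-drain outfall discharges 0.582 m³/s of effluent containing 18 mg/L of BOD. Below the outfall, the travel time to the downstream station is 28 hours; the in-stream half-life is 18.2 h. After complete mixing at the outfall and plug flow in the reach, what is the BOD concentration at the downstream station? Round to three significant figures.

1.17 mg/L

Conservation of mass: C = (4.500·1.500 + 0.5820·18.00) / 5.082 = 17.23/5.082 = 3.390 mg/L.
Half-life 18.2 h → k = ln 2 / 18.2 = 0.03809 h⁻¹ = 0.9140 d⁻¹.
After decay, C = 3.390 × e^(−kt) = 3.390 × 0.3443 = 1.167 mg/L.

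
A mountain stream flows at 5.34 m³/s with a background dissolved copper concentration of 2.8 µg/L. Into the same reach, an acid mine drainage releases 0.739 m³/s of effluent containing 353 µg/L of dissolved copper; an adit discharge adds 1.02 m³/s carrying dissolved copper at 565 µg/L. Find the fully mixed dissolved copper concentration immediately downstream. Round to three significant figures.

Conservation of mass: C = (5.340·2.800 + 0.7390·353.0 + 1.020·565.0) / 7.099 = 852.1/7.099 = 120.0 µg/L.

120 µg/L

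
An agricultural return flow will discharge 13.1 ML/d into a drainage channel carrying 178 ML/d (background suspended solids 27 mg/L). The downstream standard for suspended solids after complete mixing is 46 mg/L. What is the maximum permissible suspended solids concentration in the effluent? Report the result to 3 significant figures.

At the limit, (Qr·Cr + Qe·Cₑ)/(Qr + Qe) = 46:
Cₑ = (191.1·46 − 178.0·27.00) / 13.10 = 304.2 mg/L.

304 mg/L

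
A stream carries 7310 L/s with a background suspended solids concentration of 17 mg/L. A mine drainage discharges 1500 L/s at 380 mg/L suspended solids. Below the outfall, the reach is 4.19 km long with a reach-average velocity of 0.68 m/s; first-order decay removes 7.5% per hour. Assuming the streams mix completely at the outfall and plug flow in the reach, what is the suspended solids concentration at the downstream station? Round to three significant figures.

69.0 mg/L

Mass balance: C = (7310·17.00 + 1500·380.0) / 8810 = 694300/8810 = 78.80 mg/L.
Travel time t = 4.19·1000 / 0.68 = 6162 s = 1.712 h.
7.5%/h lost → k = −ln(1 − 0.075) = 0.07796 h⁻¹.
First-order decay: C = 78.80·exp(−k·t) = 78.80·0.8751 = 68.96 mg/L.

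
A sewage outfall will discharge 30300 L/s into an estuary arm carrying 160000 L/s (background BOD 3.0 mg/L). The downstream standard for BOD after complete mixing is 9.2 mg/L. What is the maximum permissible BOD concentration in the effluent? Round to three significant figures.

At the limit, (Qr·Cr + Qe·Cₑ)/(Qr + Qe) = 9.2:
Cₑ = (190300·9.2 − 160000·3.000) / 30300 = 41.94 mg/L.

41.9 mg/L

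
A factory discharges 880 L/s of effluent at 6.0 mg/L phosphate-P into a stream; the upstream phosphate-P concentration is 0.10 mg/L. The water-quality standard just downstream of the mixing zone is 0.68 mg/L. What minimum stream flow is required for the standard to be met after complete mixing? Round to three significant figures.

Set C_mix = 0.68: (Q·0.1000 + 880.0·6.000) / (Q + 880.0) = 0.68
→ Q = 880.0·(6.000 − 0.68)/(0.68 − 0.1000) = 8072 L/s.

8070 L/s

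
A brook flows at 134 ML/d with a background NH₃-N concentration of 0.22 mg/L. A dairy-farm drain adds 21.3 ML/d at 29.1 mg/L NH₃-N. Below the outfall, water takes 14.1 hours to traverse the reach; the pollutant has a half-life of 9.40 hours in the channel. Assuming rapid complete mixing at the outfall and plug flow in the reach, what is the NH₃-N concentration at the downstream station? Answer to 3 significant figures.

1.48 mg/L

Mixed concentration C = ΣQC/ΣQ = (134.0·0.2200 + 21.30·29.10) / 155.3 = 649.3/155.3 = 4.181 mg/L.
Half-life 9.40 h → k = ln 2 / 9.40 = 0.07374 h⁻¹ = 1.770 d⁻¹.
Applying C = C₀e^(−kt): 4.181 × 0.3536 = 1.478 mg/L.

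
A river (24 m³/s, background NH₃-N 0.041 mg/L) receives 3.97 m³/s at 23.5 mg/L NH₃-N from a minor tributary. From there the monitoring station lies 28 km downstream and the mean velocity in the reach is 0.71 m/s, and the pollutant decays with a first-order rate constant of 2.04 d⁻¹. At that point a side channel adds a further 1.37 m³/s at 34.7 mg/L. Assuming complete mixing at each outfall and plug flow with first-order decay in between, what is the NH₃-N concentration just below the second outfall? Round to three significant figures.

2.89 mg/L

Mass balance: C = (24.00·0.04100 + 3.970·23.50) / 27.97 = 94.28/27.97 = 3.371 mg/L; combined flow 27.97 m³/s.
Travel time t = 28·1000 / 0.71 = 39440 s = 10.95 h.
Applying C = C₀e^(−kt): 3.371 × 0.3941 = 1.328 mg/L.
At the second outfall, C = (27.97·1.328 + 1.370·34.70) / (27.97 + 1.370) = 2.887 mg/L.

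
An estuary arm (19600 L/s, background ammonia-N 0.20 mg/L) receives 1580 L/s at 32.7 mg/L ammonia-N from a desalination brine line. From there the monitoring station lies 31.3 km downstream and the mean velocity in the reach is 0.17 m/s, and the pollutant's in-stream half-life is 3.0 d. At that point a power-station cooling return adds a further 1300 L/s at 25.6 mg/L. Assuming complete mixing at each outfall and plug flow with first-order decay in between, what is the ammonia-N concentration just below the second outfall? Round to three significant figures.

2.99 mg/L

Conservation of mass: C = (19600·0.2000 + 1580·32.70) / 21180 = 55590/21180 = 2.624 mg/L; combined flow 21180 L/s.
Travel time t = 31.3·1000 / 0.17 = 184100 s = 51.14 h.
Half-life 3.0 d → k = ln 2 / 3.0 = 0.2310 d⁻¹.
Decay over the reach: 2.624·exp(−kt) = 2.624·0.6112 = 1.604 mg/L.
At the second outfall, C = (21180·1.604 + 1300·25.60) / (21180 + 1300) = 2.992 mg/L.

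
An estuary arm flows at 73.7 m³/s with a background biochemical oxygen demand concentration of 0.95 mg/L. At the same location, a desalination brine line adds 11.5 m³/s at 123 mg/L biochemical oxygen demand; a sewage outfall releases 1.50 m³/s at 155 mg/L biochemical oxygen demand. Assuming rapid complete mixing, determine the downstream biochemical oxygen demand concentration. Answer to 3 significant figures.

Mass balance: C = (73.70·0.9500 + 11.50·123.0 + 1.500·155.0) / 86.70 = 1717/86.70 = 19.80 mg/L.

19.8 mg/L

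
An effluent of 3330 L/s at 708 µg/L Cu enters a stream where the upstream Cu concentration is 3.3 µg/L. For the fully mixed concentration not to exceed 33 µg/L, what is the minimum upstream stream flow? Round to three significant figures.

75700 L/s

Set C_mix = 33: (Q·3.300 + 3330·708.0) / (Q + 3330) = 33
→ Q = 3330·(708.0 − 33)/(33 − 3.300) = 75680 L/s.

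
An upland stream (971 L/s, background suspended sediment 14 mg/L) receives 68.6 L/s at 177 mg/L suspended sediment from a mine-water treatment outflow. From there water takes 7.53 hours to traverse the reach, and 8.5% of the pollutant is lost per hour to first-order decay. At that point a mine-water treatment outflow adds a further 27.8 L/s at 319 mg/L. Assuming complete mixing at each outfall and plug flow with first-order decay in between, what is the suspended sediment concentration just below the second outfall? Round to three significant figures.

20.7 mg/L

Mixed concentration C = ΣQC/ΣQ = (971.0·14.00 + 68.60·177.0) / 1040 = 25740/1040 = 24.76 mg/L; combined flow 1040 L/s.
8.5%/h lost → k = −ln(1 − 0.085) = 0.08883 h⁻¹.
Decay over the reach: 24.76·exp(−kt) = 24.76·0.5123 = 12.68 mg/L.
Second outfall: C = (1040·12.68 + 27.80·319.0)/1067 = 20.66 mg/L.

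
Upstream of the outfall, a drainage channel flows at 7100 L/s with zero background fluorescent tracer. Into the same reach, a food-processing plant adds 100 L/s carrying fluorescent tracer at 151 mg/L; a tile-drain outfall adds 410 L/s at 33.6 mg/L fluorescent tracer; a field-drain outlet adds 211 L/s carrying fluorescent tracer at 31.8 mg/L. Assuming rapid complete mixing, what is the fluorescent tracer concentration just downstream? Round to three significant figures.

4.55 mg/L

Flow-weighted average: C = (7100·0 + 100.0·151.0 + 410.0·33.60 + 211.0·31.80) / 7821 = 35590/7821 = 4.550 mg/L.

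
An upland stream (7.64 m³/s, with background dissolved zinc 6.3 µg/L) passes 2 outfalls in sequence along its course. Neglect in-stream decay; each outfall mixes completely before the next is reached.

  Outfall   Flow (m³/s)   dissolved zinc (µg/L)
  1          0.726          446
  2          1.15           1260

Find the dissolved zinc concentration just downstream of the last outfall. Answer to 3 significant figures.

191 µg/L

Outfall 1: combined Q = 8.366 m³/s; C = (7.640·6.300 + 0.7260·446.0)/8.366 = 44.46 µg/L.
Outfall 2: combined Q = 9.516 m³/s; C = (8.366·44.46 + 1.150·1260)/9.516 = 191.4 µg/L.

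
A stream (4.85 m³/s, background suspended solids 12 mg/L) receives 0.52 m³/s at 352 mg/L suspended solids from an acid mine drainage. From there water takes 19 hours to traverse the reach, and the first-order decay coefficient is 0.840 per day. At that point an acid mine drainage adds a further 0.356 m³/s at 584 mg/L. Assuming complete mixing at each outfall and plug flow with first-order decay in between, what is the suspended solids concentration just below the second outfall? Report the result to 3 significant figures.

Mixed concentration C = ΣQC/ΣQ = (4.850·12.00 + 0.5200·352.0) / 5.370 = 241.2/5.370 = 44.92 mg/L; combined flow 5.370 m³/s.
Applying C = C₀e^(−kt): 44.92 × 0.5143 = 23.10 mg/L.
At the second outfall, C = (5.370·23.10 + 0.3560·584.0) / (5.370 + 0.3560) = 57.98 mg/L.

58.0 mg/L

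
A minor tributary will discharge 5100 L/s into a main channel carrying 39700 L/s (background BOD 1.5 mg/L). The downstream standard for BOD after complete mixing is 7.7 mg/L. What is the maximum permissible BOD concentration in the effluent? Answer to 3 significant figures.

At the limit, (Qr·Cr + Qe·Cₑ)/(Qr + Qe) = 7.7:
Cₑ = (44800·7.7 − 39700·1.500) / 5100 = 55.96 mg/L.

56.0 mg/L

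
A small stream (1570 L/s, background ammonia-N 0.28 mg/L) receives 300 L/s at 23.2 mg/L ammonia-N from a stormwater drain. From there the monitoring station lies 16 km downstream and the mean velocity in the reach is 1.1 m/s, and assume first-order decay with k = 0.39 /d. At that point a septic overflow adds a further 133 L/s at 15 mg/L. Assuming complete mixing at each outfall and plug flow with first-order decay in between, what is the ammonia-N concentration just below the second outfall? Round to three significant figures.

4.46 mg/L

Mixed concentration C = ΣQC/ΣQ = (1570·0.2800 + 300.0·23.20) / 1870 = 7400/1870 = 3.957 mg/L; combined flow 1870 L/s.
Travel time t = 16·1000 / 1.1 = 14550 s = 4.040 h.
Decay over the reach: 3.957·exp(−kt) = 3.957·0.9365 = 3.706 mg/L.
At the second outfall, C = (1870·3.706 + 133.0·15.00) / (1870 + 133.0) = 4.456 mg/L.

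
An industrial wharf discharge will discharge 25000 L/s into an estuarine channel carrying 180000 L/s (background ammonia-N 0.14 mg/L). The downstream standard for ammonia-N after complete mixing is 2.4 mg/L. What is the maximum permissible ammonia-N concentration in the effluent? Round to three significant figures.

At the limit, (Qr·Cr + Qe·Cₑ)/(Qr + Qe) = 2.4:
Cₑ = (205000·2.4 − 180000·0.1400) / 25000 = 18.67 mg/L.

18.7 mg/L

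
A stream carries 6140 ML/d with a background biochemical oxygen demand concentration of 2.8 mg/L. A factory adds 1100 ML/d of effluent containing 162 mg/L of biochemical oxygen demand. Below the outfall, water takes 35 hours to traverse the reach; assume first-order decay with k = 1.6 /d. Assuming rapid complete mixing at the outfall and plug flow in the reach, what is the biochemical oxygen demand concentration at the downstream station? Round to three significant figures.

Mass balance: C = (6140·2.800 + 1100·162.0) / 7240 = 195400/7240 = 26.99 mg/L.
Applying C = C₀e^(−kt): 26.99 × 0.09697 = 2.617 mg/L.

2.62 mg/L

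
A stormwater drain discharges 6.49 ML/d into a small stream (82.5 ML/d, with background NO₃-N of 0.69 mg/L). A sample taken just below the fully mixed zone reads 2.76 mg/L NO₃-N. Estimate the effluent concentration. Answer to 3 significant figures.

Mass balance: 82.50·0.6900 + 6.490·Cₑ = 88.99·2.760
→ Cₑ = (88.99·2.760 − 82.50·0.6900) / 6.490 = 29.07 mg/L.

29.1 mg/L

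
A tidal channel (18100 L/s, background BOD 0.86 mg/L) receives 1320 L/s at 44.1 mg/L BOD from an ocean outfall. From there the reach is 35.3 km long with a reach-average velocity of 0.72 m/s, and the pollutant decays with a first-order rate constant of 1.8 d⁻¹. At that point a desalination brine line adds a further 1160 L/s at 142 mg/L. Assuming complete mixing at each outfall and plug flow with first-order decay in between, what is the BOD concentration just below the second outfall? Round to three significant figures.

9.29 mg/L

Mixed concentration C = ΣQC/ΣQ = (18100·0.8600 + 1320·44.10) / 19420 = 73780/19420 = 3.799 mg/L; combined flow 19420 L/s.
Travel time t = 35.3·1000 / 0.72 = 49030 s = 13.62 h.
First-order decay: C = 3.799·exp(−k·t) = 3.799·0.3601 = 1.368 mg/L.
Second outfall: C = (19420·1.368 + 1160·142.0)/20580 = 9.295 mg/L.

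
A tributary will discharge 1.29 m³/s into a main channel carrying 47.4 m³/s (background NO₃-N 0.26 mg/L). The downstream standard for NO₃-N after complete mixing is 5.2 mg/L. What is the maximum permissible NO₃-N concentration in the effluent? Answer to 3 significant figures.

187 mg/L

At the limit, (Qr·Cr + Qe·Cₑ)/(Qr + Qe) = 5.2:
Cₑ = (48.69·5.2 − 47.40·0.2600) / 1.290 = 186.7 mg/L.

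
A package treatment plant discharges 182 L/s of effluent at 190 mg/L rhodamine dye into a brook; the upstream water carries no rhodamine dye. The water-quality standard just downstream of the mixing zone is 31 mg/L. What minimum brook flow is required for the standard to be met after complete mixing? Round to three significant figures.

933 L/s

Set C_mix = 31: (Q·0 + 182.0·190.0) / (Q + 182.0) = 31
→ Q = 182.0·(190.0 − 31)/(31 − 0) = 933.5 L/s.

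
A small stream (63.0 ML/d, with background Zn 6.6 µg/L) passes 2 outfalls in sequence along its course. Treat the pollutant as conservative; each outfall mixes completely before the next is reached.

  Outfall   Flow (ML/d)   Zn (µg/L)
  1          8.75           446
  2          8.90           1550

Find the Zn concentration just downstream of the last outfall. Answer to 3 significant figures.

225 µg/L

After outfall 1: Q = 63.00 + 8.750 = 71.75 ML/d; C = (63.00·6.600 + 8.750·446.0)/71.75 = 60.19 µg/L.
After outfall 2: Q = 71.75 + 8.900 = 80.65 ML/d; C = (71.75·60.19 + 8.900·1550)/80.65 = 224.6 µg/L.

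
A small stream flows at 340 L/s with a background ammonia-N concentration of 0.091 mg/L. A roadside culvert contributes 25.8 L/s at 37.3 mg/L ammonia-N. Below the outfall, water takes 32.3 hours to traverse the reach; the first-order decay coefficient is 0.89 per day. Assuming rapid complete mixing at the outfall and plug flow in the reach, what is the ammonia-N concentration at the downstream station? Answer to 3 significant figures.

Flow-weighted average: C = (340.0·0.09100 + 25.80·37.30) / 365.8 = 993.3/365.8 = 2.715 mg/L.
After decay, C = 2.715 × e^(−kt) = 2.715 × 0.3019 = 0.8197 mg/L.

0.820 mg/L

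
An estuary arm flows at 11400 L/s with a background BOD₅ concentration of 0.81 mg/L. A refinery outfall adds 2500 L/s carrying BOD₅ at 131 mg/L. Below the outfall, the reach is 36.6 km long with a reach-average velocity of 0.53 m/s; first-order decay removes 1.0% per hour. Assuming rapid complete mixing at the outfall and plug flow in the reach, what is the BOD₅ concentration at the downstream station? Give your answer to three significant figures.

20.0 mg/L

Conservation of mass: C = (11400·0.8100 + 2500·131.0) / 13900 = 336700/13900 = 24.23 mg/L.
Travel time t = 36.6·1000 / 0.53 = 69060 s = 19.18 h.
1.0%/h lost → k = −ln(1 − 0.01) = 0.01005 h⁻¹.
Applying C = C₀e^(−kt): 24.23 × 0.8247 = 19.98 mg/L.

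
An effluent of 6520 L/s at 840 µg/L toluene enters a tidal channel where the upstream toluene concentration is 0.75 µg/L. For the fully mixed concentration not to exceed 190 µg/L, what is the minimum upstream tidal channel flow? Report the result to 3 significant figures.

Set C_mix = 190: (Q·0.7500 + 6520·840.0) / (Q + 6520) = 190
→ Q = 6520·(840.0 − 190)/(190 − 0.7500) = 22390 L/s.

22400 L/s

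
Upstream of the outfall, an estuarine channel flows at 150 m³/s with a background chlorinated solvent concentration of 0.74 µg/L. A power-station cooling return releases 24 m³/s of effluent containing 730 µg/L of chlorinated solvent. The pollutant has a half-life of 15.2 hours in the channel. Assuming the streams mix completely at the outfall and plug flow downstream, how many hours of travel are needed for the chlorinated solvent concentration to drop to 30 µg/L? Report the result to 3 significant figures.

26.7 h

Conservation of mass: C = (150.0·0.7400 + 24.00·730.0) / 174.0 = 17630/174.0 = 101.3 µg/L.
Half-life 15.2 h → k = ln 2 / 15.2 = 0.04560 h⁻¹ = 1.094 d⁻¹.
101.3·exp(−k·t) = 30 → t = ln(101.3/30)/k = 96090 s = 26.69 h.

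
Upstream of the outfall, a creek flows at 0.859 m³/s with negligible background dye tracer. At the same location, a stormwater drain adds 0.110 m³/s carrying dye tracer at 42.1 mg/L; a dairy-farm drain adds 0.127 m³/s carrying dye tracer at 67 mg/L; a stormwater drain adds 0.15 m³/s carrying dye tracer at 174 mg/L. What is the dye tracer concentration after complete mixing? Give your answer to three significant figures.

31.5 mg/L

After mixing, C = (0.8590·0 + 0.1100·42.10 + 0.1270·67.00 + 0.1500·174.0) / 1.246 = 39.24/1.246 = 31.49 mg/L.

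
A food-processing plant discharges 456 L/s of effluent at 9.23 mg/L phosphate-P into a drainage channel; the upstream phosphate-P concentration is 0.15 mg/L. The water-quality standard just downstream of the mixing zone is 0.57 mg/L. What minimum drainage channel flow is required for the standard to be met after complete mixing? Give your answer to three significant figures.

9400 L/s

Set C_mix = 0.57: (Q·0.1500 + 456.0·9.230) / (Q + 456.0) = 0.57
→ Q = 456.0·(9.230 − 0.57)/(0.57 − 0.1500) = 9402 L/s.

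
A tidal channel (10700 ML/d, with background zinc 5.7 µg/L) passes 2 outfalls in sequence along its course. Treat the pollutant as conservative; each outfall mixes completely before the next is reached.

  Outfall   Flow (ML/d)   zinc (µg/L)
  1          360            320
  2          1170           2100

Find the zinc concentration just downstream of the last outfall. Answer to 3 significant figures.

215 µg/L

Outfall 1: combined Q = 11060 ML/d; C = (10700·5.700 + 360.0·320.0)/11060 = 15.93 µg/L.
Outfall 2: combined Q = 12230 ML/d; C = (11060·15.93 + 1170·2100)/12230 = 215.3 µg/L.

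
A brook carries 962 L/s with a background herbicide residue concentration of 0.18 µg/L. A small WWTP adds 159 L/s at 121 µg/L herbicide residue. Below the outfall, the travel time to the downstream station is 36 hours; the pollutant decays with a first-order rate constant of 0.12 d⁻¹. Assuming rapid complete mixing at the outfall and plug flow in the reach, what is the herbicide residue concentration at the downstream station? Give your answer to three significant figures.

14.5 µg/L

After mixing, C = (962.0·0.1800 + 159.0·121.0) / 1121 = 19410/1121 = 17.32 µg/L.
Decay over the reach: 17.32·exp(−kt) = 17.32·0.8353 = 14.46 µg/L.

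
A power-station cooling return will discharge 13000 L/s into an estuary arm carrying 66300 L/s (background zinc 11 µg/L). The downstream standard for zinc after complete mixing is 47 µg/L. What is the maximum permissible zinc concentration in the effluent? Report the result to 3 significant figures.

At the limit, (Qr·Cr + Qe·Cₑ)/(Qr + Qe) = 47:
Cₑ = (79300·47 − 66300·11.00) / 13000 = 230.6 µg/L.

231 µg/L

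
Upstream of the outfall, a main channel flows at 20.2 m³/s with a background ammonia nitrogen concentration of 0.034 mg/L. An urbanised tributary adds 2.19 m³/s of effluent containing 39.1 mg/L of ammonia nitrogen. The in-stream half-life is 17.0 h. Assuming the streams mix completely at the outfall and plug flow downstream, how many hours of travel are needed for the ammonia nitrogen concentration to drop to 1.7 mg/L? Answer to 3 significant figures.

Conservation of mass: C = (20.20·0.03400 + 2.190·39.10) / 22.39 = 86.32/22.39 = 3.855 mg/L.
Half-life 17.0 h → k = ln 2 / 17.0 = 0.04077 h⁻¹ = 0.9786 d⁻¹.
3.855·exp(−k·t) = 1.7 → t = ln(3.855/1.7)/k = 72290 s = 20.08 h.

20.1 h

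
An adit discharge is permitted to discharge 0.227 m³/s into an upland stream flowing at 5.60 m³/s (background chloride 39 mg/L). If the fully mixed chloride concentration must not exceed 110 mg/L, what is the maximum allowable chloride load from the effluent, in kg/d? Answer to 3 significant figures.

Mass balance at the limit: 5.600·39.00 + 0.2270·Cₑ = 5.827·110 → Cₑ = 1862 mg/L.
Load = 0.2270 m³/s × 1862 g/m³ × 86 400 s/d = 36510 kg/d.

36500 kg/d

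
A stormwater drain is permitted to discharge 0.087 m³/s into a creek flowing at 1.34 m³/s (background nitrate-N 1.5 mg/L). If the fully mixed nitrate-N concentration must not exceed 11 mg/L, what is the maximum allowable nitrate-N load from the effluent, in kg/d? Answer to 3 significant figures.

Mass balance at the limit: 1.340·1.500 + 0.08700·Cₑ = 1.427·11 → Cₑ = 157.3 mg/L.
Load = 0.08700 m³/s × 157.3 g/m³ × 86 400 s/d = 1183 kg/d.

1180 kg/d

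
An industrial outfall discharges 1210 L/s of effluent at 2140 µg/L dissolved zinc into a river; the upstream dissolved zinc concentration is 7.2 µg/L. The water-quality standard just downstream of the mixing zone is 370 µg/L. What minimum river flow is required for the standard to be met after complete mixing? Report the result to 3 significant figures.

Set C_mix = 370: (Q·7.200 + 1210·2140) / (Q + 1210) = 370
→ Q = 1210·(2140 − 370)/(370 − 7.200) = 5903 L/s.

5900 L/s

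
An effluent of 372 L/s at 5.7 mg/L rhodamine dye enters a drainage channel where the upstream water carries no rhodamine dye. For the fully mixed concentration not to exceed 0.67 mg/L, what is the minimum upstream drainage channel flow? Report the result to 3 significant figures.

2790 L/s

Set C_mix = 0.67: (Q·0 + 372.0·5.700) / (Q + 372.0) = 0.67
→ Q = 372.0·(5.700 − 0.67)/(0.67 − 0) = 2793 L/s.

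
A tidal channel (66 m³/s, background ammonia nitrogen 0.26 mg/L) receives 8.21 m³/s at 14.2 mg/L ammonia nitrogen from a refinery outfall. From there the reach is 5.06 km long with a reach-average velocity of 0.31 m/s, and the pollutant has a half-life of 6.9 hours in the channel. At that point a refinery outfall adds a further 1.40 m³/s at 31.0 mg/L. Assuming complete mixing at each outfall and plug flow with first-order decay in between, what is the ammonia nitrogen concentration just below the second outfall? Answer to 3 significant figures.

Mixed concentration C = ΣQC/ΣQ = (66.00·0.2600 + 8.210·14.20) / 74.21 = 133.7/74.21 = 1.802 mg/L; combined flow 74.21 m³/s.
Travel time t = 5.06·1000 / 0.31 = 16320 s = 4.534 h.
Half-life 6.9 h → k = ln 2 / 6.9 = 0.1005 h⁻¹ = 2.411 d⁻¹.
Applying C = C₀e^(−kt): 1.802 × 0.6341 = 1.143 mg/L.
At the second outfall, C = (74.21·1.143 + 1.400·31.00) / (74.21 + 1.400) = 1.696 mg/L.

1.70 mg/L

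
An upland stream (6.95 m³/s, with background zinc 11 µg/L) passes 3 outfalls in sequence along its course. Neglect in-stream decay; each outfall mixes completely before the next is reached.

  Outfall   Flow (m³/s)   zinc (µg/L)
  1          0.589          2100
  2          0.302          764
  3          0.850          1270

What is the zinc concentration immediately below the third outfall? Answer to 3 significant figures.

302 µg/L

After outfall 1: Q = 6.950 + 0.5890 = 7.539 m³/s; C = (6.950·11.00 + 0.5890·2100)/7.539 = 174.2 µg/L.
After outfall 2: Q = 7.539 + 0.3020 = 7.841 m³/s; C = (7.539·174.2 + 0.3020·764.0)/7.841 = 196.9 µg/L.
After outfall 3: Q = 7.841 + 0.8500 = 8.691 m³/s; C = (7.841·196.9 + 0.8500·1270)/8.691 = 301.9 µg/L.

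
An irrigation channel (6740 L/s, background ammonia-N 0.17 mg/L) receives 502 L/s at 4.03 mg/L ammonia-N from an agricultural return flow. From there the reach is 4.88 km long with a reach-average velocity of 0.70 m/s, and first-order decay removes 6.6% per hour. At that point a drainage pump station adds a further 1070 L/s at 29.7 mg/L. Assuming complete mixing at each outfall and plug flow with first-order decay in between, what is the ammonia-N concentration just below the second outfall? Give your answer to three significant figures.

Flow-weighted average: C = (6740·0.1700 + 502.0·4.030) / 7242 = 3169/7242 = 0.4376 mg/L; combined flow 7242 L/s.
Travel time t = 4.88·1000 / 0.70 = 6971 s = 1.937 h.
6.6%/h lost → k = −ln(1 − 0.066) = 0.06828 h⁻¹.
Applying C = C₀e^(−kt): 0.4376 × 0.8761 = 0.3834 mg/L.
At the second outfall, C = (7242·0.3834 + 1070·29.70) / (7242 + 1070) = 4.157 mg/L.

4.16 mg/L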